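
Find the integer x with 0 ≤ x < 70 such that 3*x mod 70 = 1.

47

Apply the Euclidean algorithm and back-substitute:
70 = 23*3 + 1
3 = 3*1 + 0
gcd(3, 70) = 1, so the inverse exists.
Bézout: 1 = 1*70 − 23*3.
So 3⁻¹ ≡ −23 ≡ 47 (mod 70).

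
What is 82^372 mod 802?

372 in binary is 101110100, i.e. 372 = 256 + 64 + 32 + 16 + 4.
82^1 ≡ 82 (mod 802)
82^2 ≡ 82^2 = 6724 ≡ 308 (mod 802)
82^4 ≡ 308^2 = 94864 ≡ 228 (mod 802)
82^8 ≡ 228^2 = 51984 ≡ 656 (mod 802)
82^16 ≡ 656^2 = 430336 ≡ 464 (mod 802)
82^32 ≡ 464^2 = 215296 ≡ 360 (mod 802)
82^64 ≡ 360^2 = 129600 ≡ 478 (mod 802)
82^128 ≡ 478^2 = 228484 ≡ 716 (mod 802)
82^256 ≡ 716^2 = 512656 ≡ 178 (mod 802)
82^372 = 82^256 · 82^64 · 82^32 · 82^16 · 82^4 ≡ 178 · 478 · 360 · 464 · 228 (mod 802).
Accumulate the product:
178 · 478 = 85084 ≡ 72
72 · 360 = 25920 ≡ 256
256 · 464 = 118784 ≡ 88
88 · 228 = 20064 ≡ 14

14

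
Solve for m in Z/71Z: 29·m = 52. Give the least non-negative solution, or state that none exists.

63

gcd(29, 71) = 1, so a unique solution mod 71 exists.
29⁻¹ ≡ 49 (mod 71).
m ≡ 49·52 ≡ 63 (mod 71).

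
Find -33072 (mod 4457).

-33072 = -8×4457 + 2584, so -33072 ≡ 2584 (mod 4457).

2584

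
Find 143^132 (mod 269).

Using repeated squaring:
132 in binary is 10000100, i.e. 132 = 128 + 4.
143^1 ≡ 143 (mod 269)
143^2 ≡ 143^2 = 20449 ≡ 5 (mod 269)
143^4 ≡ 5^2 = 25 (mod 269)
143^8 ≡ 25^2 = 625 ≡ 87 (mod 269)
143^16 ≡ 87^2 = 7569 ≡ 37 (mod 269)
143^32 ≡ 37^2 = 1369 ≡ 24 (mod 269)
143^64 ≡ 24^2 = 576 ≡ 38 (mod 269)
143^128 ≡ 38^2 = 1444 ≡ 99 (mod 269)
143^132 = 143^128 · 143^4 ≡ 99 · 25 (mod 269).
99 · 25 = 2475 ≡ 54 (mod 269).

54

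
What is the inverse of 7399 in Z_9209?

4981

By the extended Euclidean algorithm:
9209 = 1·7399 + 1810
7399 = 4·1810 + 159
1810 = 11·159 + 61
159 = 2·61 + 37
61 = 1·37 + 24
37 = 1·24 + 13
24 = 1·13 + 11
13 = 1·11 + 2
11 = 5·2 + 1
2 = 2·1 + 0
gcd(7399, 9209) = 1, so the inverse exists.
Bézout: 1 = 3397·9209 − 4228·7399.
So 7399⁻¹ ≡ −4228 ≡ 4981 (mod 9209).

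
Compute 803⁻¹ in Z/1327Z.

Run the extended Euclidean algorithm:
1327 = 1×803 + 524
803 = 1×524 + 279
524 = 1×279 + 245
279 = 1×245 + 34
245 = 7×34 + 7
34 = 4×7 + 6
7 = 1×6 + 1
6 = 6×1 + 0
gcd(803, 1327) = 1, so the inverse exists.
Back-substitute for 1:
1 = 1×7 − 1×6
  = −1×34 + 5×7
  = 5×245 − 36×34
  = −36×279 + 41×245
  = 41×524 − 77×279
  = −77×803 + 118×524
  = 118×1327 − 195×803
So 803⁻¹ ≡ −195 ≡ 1132 (mod 1327).

1132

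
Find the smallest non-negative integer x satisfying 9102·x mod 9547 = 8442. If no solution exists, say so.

gcd(9102, 9547) = 1, so a unique solution mod 9547 exists.
9102⁻¹ ≡ 6286 (mod 9547).
x ≡ 6286·8442 ≡ 4186 (mod 9547).

4186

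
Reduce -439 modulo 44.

1

-439 = -10*44 + 1, so -439 ≡ 1 (mod 44).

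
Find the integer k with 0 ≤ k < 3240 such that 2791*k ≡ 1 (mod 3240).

Apply the Euclidean algorithm and back-substitute:
3240 = 1·2791 + 449
2791 = 6·449 + 97
449 = 4·97 + 61
97 = 1·61 + 36
61 = 1·36 + 25
36 = 1·25 + 11
25 = 2·11 + 3
11 = 3·3 + 2
3 = 1·2 + 1
2 = 2·1 + 0
gcd(2791, 3240) = 1, so the inverse exists.
Back-substitute for 1:
1 = 1·3 − 1·2
  = −1·11 + 4·3
  = 4·25 − 9·11
  = −9·36 + 13·25
  = 13·61 − 22·36
  = −22·97 + 35·61
  = 35·449 − 162·97
  = −162·2791 + 1007·449
  = 1007·3240 − 1169·2791
So 2791⁻¹ ≡ −1169 ≡ 2071 (mod 3240).

2071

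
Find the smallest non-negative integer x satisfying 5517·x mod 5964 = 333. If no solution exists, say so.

gcd(5517, 5964) = 3, and 3 | 333, so solutions exist.
Divide through by 3: 1839·x mod 1988 = 111.
1839⁻¹ ≡ 507 (mod 1988).
x ≡ 507·111 ≡ 613 (mod 1988).
The smallest non-negative solution is x = 613.

613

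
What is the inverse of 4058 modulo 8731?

1732

8731 = 2×4058 + 615
4058 = 6×615 + 368
615 = 1×368 + 247
368 = 1×247 + 121
247 = 2×121 + 5
121 = 24×5 + 1
5 = 5×1 + 0
gcd(4058, 8731) = 1, so the inverse exists.
Back-substitute for 1:
1 = 1×121 − 24×5
  = −24×247 + 49×121
  = 49×368 − 73×247
  = −73×615 + 122×368
  = 122×4058 − 805×615
  = −805×8731 + 1732×4058
So 4058⁻¹ ≡ 1732 (mod 8731).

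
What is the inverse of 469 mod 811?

728

By the extended Euclidean algorithm:
811 = 1×469 + 342
469 = 1×342 + 127
342 = 2×127 + 88
127 = 1×88 + 39
88 = 2×39 + 10
39 = 3×10 + 9
10 = 1×9 + 1
9 = 9×1 + 0
gcd(469, 811) = 1, so the inverse exists.
Bézout: 1 = 48×811 − 83×469.
So 469⁻¹ ≡ −83 ≡ 728 (mod 811).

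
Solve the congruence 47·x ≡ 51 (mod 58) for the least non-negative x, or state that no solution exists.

27

gcd(47, 58) = 1, so a unique solution mod 58 exists.
47⁻¹ ≡ 21 (mod 58).
x ≡ 21·51 ≡ 27 (mod 58).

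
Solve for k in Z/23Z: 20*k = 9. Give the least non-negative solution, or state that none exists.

gcd(20, 23) = 1, so a unique solution mod 23 exists.
20⁻¹ ≡ 15 (mod 23).
k ≡ 15*9 ≡ 20 (mod 23).

20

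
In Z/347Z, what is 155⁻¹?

150

By the extended Euclidean algorithm:
347 = 2×155 + 37
155 = 4×37 + 7
37 = 5×7 + 2
7 = 3×2 + 1
2 = 2×1 + 0
gcd(155, 347) = 1, so the inverse exists.
Back-substitute for 1:
1 = 1×7 − 3×2
  = −3×37 + 16×7
  = 16×155 − 67×37
  = −67×347 + 150×155
So 155⁻¹ ≡ 150 (mod 347).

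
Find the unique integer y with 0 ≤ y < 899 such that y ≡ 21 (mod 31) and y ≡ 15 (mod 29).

31⁻¹ mod 29: 31·15 ≡ 1 (mod 29), so 31⁻¹ ≡ 15.
y = 21 + 31·((15 − 21)·15 mod 29) = 21 + 31·26 = 827.

827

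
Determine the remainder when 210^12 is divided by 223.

Using repeated squaring:
210^1 ≡ 210 (mod 223)
210^2 ≡ 210^2 = 44100 ≡ 169 (mod 223)
210^4 ≡ 169^2 = 28561 ≡ 17 (mod 223)
210^8 ≡ 17^2 = 289 ≡ 66 (mod 223)
210^12 = 210^8 × 210^4 ≡ 66 × 17 (mod 223).
66 × 17 = 1122 ≡ 7 (mod 223).

7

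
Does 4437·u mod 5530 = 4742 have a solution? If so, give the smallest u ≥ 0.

gcd(4437, 5530) = 1, so a unique solution mod 5530 exists.
4437⁻¹ ≡ 3233 (mod 5530).
u ≡ 3233·4742 ≡ 1726 (mod 5530).

1726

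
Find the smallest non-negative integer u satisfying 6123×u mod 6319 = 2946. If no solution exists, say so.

1468

gcd(6123, 6319) = 1, so a unique solution mod 6319 exists.
6123⁻¹ ≡ 5513 (mod 6319).
u ≡ 5513×2946 ≡ 1468 (mod 6319).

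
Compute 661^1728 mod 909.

280

Compute successive squares:
1728 in binary is 11011000000, i.e. 1728 = 1024 + 512 + 128 + 64.
661^1 ≡ 661 (mod 909)
661^2 ≡ 661^2 = 436921 ≡ 601 (mod 909)
661^4 ≡ 601^2 = 361201 ≡ 328 (mod 909)
661^8 ≡ 328^2 = 107584 ≡ 322 (mod 909)
661^16 ≡ 322^2 = 103684 ≡ 58 (mod 909)
661^32 ≡ 58^2 = 3364 ≡ 637 (mod 909)
661^64 ≡ 637^2 = 405769 ≡ 355 (mod 909)
661^128 ≡ 355^2 = 126025 ≡ 583 (mod 909)
661^256 ≡ 583^2 = 339889 ≡ 832 (mod 909)
661^512 ≡ 832^2 = 692224 ≡ 475 (mod 909)
661^1024 ≡ 475^2 = 225625 ≡ 193 (mod 909)
661^1728 = 661^1024 × 661^512 × 661^128 × 661^64 ≡ 193 × 475 × 583 × 355 (mod 909).
Accumulate the product:
193 × 475 = 91675 ≡ 775
775 × 583 = 451825 ≡ 52
52 × 355 = 18460 ≡ 280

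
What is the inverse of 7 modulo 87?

Apply the Euclidean algorithm and back-substitute:
87 = 12×7 + 3
7 = 2×3 + 1
3 = 3×1 + 0
gcd(7, 87) = 1, so the inverse exists.
Bézout: 1 = −2×87 + 25×7.
So 7⁻¹ ≡ 25 (mod 87).

25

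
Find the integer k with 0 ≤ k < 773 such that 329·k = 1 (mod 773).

773 = 2·329 + 115
329 = 2·115 + 99
115 = 1·99 + 16
99 = 6·16 + 3
16 = 5·3 + 1
3 = 3·1 + 0
gcd(329, 773) = 1, so the inverse exists.
Bézout: 1 = 103·773 − 242·329.
So 329⁻¹ ≡ −242 ≡ 531 (mod 773).

531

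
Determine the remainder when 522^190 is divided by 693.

Compute successive squares:
190 in binary is 10111110, i.e. 190 = 128 + 32 + 16 + 8 + 4 + 2.
522^1 ≡ 522 (mod 693)
522^2 ≡ 522^2 = 272484 ≡ 135 (mod 693)
522^4 ≡ 135^2 = 18225 ≡ 207 (mod 693)
522^8 ≡ 207^2 = 42849 ≡ 576 (mod 693)
522^16 ≡ 576^2 = 331776 ≡ 522 (mod 693)
522^32 ≡ 522^2 = 272484 ≡ 135 (mod 693)
522^64 ≡ 135^2 = 18225 ≡ 207 (mod 693)
522^128 ≡ 207^2 = 42849 ≡ 576 (mod 693)
522^190 = 522^128 × 522^32 × 522^16 × 522^8 × 522^4 × 522^2 ≡ 576 × 135 × 522 × 576 × 207 × 135 (mod 693).
Accumulate the product:
576 × 135 = 77760 ≡ 144
144 × 522 = 75168 ≡ 324
324 × 576 = 186624 ≡ 207
207 × 207 = 42849 ≡ 576
576 × 135 = 77760 ≡ 144

144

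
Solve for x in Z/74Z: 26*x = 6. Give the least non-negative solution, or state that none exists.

gcd(26, 74) = 2, and 2 | 6, so solutions exist.
Divide through by 2: 13*x = 3 (mod 37).
13⁻¹ ≡ 20 (mod 37).
x ≡ 20*3 ≡ 23 (mod 37).
The smallest non-negative solution is x = 23.

23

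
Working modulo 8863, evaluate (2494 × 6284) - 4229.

2494 × 6284 = 15672296 ≡ 2512 (mod 8863)
2512 - 4229 = -1717 ≡ 7146 (mod 8863)

7146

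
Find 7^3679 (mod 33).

By square-and-multiply:
3679 in binary is 111001011111, i.e. 3679 = 2048 + 1024 + 512 + 64 + 16 + 8 + 4 + 2 + 1.
7^1 ≡ 7 (mod 33)
7^2 ≡ 7^2 = 49 ≡ 16 (mod 33)
7^4 ≡ 16^2 = 256 ≡ 25 (mod 33)
7^8 ≡ 25^2 = 625 ≡ 31 (mod 33)
7^16 ≡ 31^2 = 961 ≡ 4 (mod 33)
7^32 ≡ 4^2 = 16 (mod 33)
7^64 ≡ 16^2 = 256 ≡ 25 (mod 33)
7^128 ≡ 25^2 = 625 ≡ 31 (mod 33)
7^256 ≡ 31^2 = 961 ≡ 4 (mod 33)
7^512 ≡ 4^2 = 16 (mod 33)
7^1024 ≡ 16^2 = 256 ≡ 25 (mod 33)
7^2048 ≡ 25^2 = 625 ≡ 31 (mod 33)
7^3679 = 7^2048 · 7^1024 · 7^512 · 7^64 · 7^16 · 7^8 · 7^4 · 7^2 · 7^1 ≡ 31 · 25 · 16 · 25 · 4 · 31 · 25 · 16 · 7 (mod 33).
Accumulate the product:
31 · 25 = 775 ≡ 16
16 · 16 = 256 ≡ 25
25 · 25 = 625 ≡ 31
31 · 4 = 124 ≡ 25
25 · 31 = 775 ≡ 16
16 · 25 = 400 ≡ 4
4 · 16 = 64 ≡ 31
31 · 7 = 217 ≡ 19

19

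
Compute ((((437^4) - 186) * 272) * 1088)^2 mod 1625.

625

(437)^4 ≡ 586 (mod 1625)
586 - 186 = 400
400 * 272 = 108800 ≡ 1550 (mod 1625)
1550 * 1088 = 1686400 ≡ 1275 (mod 1625)
(1275)^2 ≡ 625 (mod 1625)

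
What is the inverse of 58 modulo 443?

359

443 = 7×58 + 37
58 = 1×37 + 21
37 = 1×21 + 16
21 = 1×16 + 5
16 = 3×5 + 1
5 = 5×1 + 0
gcd(58, 443) = 1, so the inverse exists.
Bézout: 1 = 11×443 − 84×58.
So 58⁻¹ ≡ −84 ≡ 359 (mod 443).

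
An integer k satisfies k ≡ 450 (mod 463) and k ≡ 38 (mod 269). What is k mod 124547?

89346

463⁻¹ mod 269: 463*104 ≡ 1 (mod 269), so 463⁻¹ ≡ 104.
k = 450 + 463*((38 − 450)*104 mod 269) = 450 + 463*192 = 89346.
Check: 89346 mod 463 = 450, 89346 mod 269 = 38. ✓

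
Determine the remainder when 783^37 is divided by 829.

By square-and-multiply:
37 in binary is 100101, i.e. 37 = 32 + 4 + 1.
783^1 ≡ 783 (mod 829)
783^2 ≡ 783^2 = 613089 ≡ 458 (mod 829)
783^4 ≡ 458^2 = 209764 ≡ 27 (mod 829)
783^8 ≡ 27^2 = 729 (mod 829)
783^16 ≡ 729^2 = 531441 ≡ 52 (mod 829)
783^32 ≡ 52^2 = 2704 ≡ 217 (mod 829)
783^37 = 783^32 * 783^4 * 783^1 ≡ 217 * 27 * 783 (mod 829).
Accumulate the product:
217 * 27 = 5859 ≡ 56
56 * 783 = 43848 ≡ 740

740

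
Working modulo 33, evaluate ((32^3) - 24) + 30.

(32)^3 ≡ 32 (mod 33)
32 - 24 = 8
8 + 30 = 38 ≡ 5 (mod 33)

5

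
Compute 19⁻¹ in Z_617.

617 = 32*19 + 9
19 = 2*9 + 1
9 = 9*1 + 0
gcd(19, 617) = 1, so the inverse exists.
Back-substitute for 1:
1 = 1*19 − 2*9
  = −2*617 + 65*19
So 19⁻¹ ≡ 65 (mod 617).

65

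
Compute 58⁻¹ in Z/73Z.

73 = 1·58 + 15
58 = 3·15 + 13
15 = 1·13 + 2
13 = 6·2 + 1
2 = 2·1 + 0
gcd(58, 73) = 1, so the inverse exists.
Bézout: 1 = −27·73 + 34·58.
So 58⁻¹ ≡ 34 (mod 73).

34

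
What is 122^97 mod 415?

157

By square-and-multiply:
97 in binary is 1100001, i.e. 97 = 64 + 32 + 1.
122^1 ≡ 122 (mod 415)
122^2 ≡ 122^2 = 14884 ≡ 359 (mod 415)
122^4 ≡ 359^2 = 128881 ≡ 231 (mod 415)
122^8 ≡ 231^2 = 53361 ≡ 241 (mod 415)
122^16 ≡ 241^2 = 58081 ≡ 396 (mod 415)
122^32 ≡ 396^2 = 156816 ≡ 361 (mod 415)
122^64 ≡ 361^2 = 130321 ≡ 11 (mod 415)
122^97 = 122^64 · 122^32 · 122^1 ≡ 11 · 361 · 122 (mod 415).
Accumulate the product:
11 · 361 = 3971 ≡ 236
236 · 122 = 28792 ≡ 157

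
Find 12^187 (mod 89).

37

Compute successive squares:
187 in binary is 10111011, i.e. 187 = 128 + 32 + 16 + 8 + 2 + 1.
12^1 ≡ 12 (mod 89)
12^2 ≡ 12^2 = 144 ≡ 55 (mod 89)
12^4 ≡ 55^2 = 3025 ≡ 88 (mod 89)
12^8 ≡ 88^2 = 7744 ≡ 1 (mod 89)
12^16 ≡ 1^2 = 1 (mod 89)
12^32 ≡ 1^2 = 1 (mod 89)
12^64 ≡ 1^2 = 1 (mod 89)
12^128 ≡ 1^2 = 1 (mod 89)
12^187 = 12^128 × 12^32 × 12^16 × 12^8 × 12^2 × 12^1 ≡ 1 × 1 × 1 × 1 × 55 × 12 (mod 89).
Accumulate the product:
1 × 1 = 1
1 × 1 = 1
1 × 1 = 1
1 × 55 = 55
55 × 12 = 660 ≡ 37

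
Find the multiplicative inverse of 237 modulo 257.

167

257 = 1×237 + 20
237 = 11×20 + 17
20 = 1×17 + 3
17 = 5×3 + 2
3 = 1×2 + 1
2 = 2×1 + 0
gcd(237, 257) = 1, so the inverse exists.
Back-substitute for 1:
1 = 1×3 − 1×2
  = −1×17 + 6×3
  = 6×20 − 7×17
  = −7×237 + 83×20
  = 83×257 − 90×237
So 237⁻¹ ≡ −90 ≡ 167 (mod 257).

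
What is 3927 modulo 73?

3927 = 53*73 + 58, so 3927 ≡ 58 (mod 73).

58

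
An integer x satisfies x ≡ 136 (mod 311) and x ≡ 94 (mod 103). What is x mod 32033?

311⁻¹ mod 103: 311·52 ≡ 1 (mod 103), so 311⁻¹ ≡ 52.
x = 136 + 311·((94 − 136)·52 mod 103) = 136 + 311·82 = 25638.
Check: 25638 mod 311 = 136, 25638 mod 103 = 94. ✓

25638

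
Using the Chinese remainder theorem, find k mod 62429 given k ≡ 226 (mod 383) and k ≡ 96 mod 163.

59591

383⁻¹ mod 163: 383·143 ≡ 1 (mod 163), so 383⁻¹ ≡ 143.
k = 226 + 383·((96 − 226)·143 mod 163) = 226 + 383·155 = 59591.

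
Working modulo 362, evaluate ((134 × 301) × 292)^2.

134 × 301 = 40334 ≡ 152 (mod 362)
152 × 292 = 44384 ≡ 220 (mod 362)
(220)^2 ≡ 254 (mod 362)

254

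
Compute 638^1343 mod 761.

407

By square-and-multiply:
1343 in binary is 10100111111, i.e. 1343 = 1024 + 256 + 32 + 16 + 8 + 4 + 2 + 1.
638^1 ≡ 638 (mod 761)
638^2 ≡ 638^2 = 407044 ≡ 670 (mod 761)
638^4 ≡ 670^2 = 448900 ≡ 671 (mod 761)
638^8 ≡ 671^2 = 450241 ≡ 490 (mod 761)
638^16 ≡ 490^2 = 240100 ≡ 385 (mod 761)
638^32 ≡ 385^2 = 148225 ≡ 591 (mod 761)
638^64 ≡ 591^2 = 349281 ≡ 743 (mod 761)
638^128 ≡ 743^2 = 552049 ≡ 324 (mod 761)
638^256 ≡ 324^2 = 104976 ≡ 719 (mod 761)
638^512 ≡ 719^2 = 516961 ≡ 242 (mod 761)
638^1024 ≡ 242^2 = 58564 ≡ 728 (mod 761)
638^1343 = 638^1024 · 638^256 · 638^32 · 638^16 · 638^8 · 638^4 · 638^2 · 638^1 ≡ 728 · 719 · 591 · 385 · 490 · 671 · 670 · 638 (mod 761).
Accumulate the product:
728 · 719 = 523432 ≡ 625
625 · 591 = 369375 ≡ 290
290 · 385 = 111650 ≡ 544
544 · 490 = 266560 ≡ 210
210 · 671 = 140910 ≡ 125
125 · 670 = 83750 ≡ 40
40 · 638 = 25520 ≡ 407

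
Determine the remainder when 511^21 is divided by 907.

436

Using repeated squaring:
511^1 ≡ 511 (mod 907)
511^2 ≡ 511^2 = 261121 ≡ 812 (mod 907)
511^4 ≡ 812^2 = 659344 ≡ 862 (mod 907)
511^8 ≡ 862^2 = 743044 ≡ 211 (mod 907)
511^16 ≡ 211^2 = 44521 ≡ 78 (mod 907)
511^21 = 511^16 * 511^4 * 511^1 ≡ 78 * 862 * 511 (mod 907).
Accumulate the product:
78 * 862 = 67236 ≡ 118
118 * 511 = 60298 ≡ 436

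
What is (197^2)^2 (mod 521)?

421

(197)^2 ≡ 255 (mod 521)
(255)^2 ≡ 421 (mod 521)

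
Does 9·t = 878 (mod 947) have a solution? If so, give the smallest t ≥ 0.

308

gcd(9, 947) = 1, so a unique solution mod 947 exists.
9⁻¹ ≡ 421 (mod 947).
t ≡ 421·878 ≡ 308 (mod 947).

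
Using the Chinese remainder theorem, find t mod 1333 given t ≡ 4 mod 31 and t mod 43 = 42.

31⁻¹ mod 43: 31×25 ≡ 1 (mod 43), so 31⁻¹ ≡ 25.
t = 4 + 31×((42 − 4)×25 mod 43) = 4 + 31×4 = 128.
Check: 128 mod 31 = 4, 128 mod 43 = 42. ✓

128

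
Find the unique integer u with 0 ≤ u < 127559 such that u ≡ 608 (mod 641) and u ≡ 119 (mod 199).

641⁻¹ mod 199: 641*95 ≡ 1 (mod 199), so 641⁻¹ ≡ 95.
u = 608 + 641*((119 − 608)*95 mod 199) = 608 + 641*111 = 71759.

71759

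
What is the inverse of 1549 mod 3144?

By the extended Euclidean algorithm:
3144 = 2*1549 + 46
1549 = 33*46 + 31
46 = 1*31 + 15
31 = 2*15 + 1
15 = 15*1 + 0
gcd(1549, 3144) = 1, so the inverse exists.
Back-substitute for 1:
1 = 1*31 − 2*15
  = −2*46 + 3*31
  = 3*1549 − 101*46
  = −101*3144 + 205*1549
So 1549⁻¹ ≡ 205 (mod 3144).

205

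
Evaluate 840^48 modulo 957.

900

48 in binary is 110000, i.e. 48 = 32 + 16.
840^1 ≡ 840 (mod 957)
840^2 ≡ 840^2 = 705600 ≡ 291 (mod 957)
840^4 ≡ 291^2 = 84681 ≡ 465 (mod 957)
840^8 ≡ 465^2 = 216225 ≡ 900 (mod 957)
840^16 ≡ 900^2 = 810000 ≡ 378 (mod 957)
840^32 ≡ 378^2 = 142884 ≡ 291 (mod 957)
840^48 = 840^32 * 840^16 ≡ 291 * 378 (mod 957).
291 * 378 = 109998 ≡ 900 (mod 957).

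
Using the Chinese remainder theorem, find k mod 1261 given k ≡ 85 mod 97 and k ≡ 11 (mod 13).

97⁻¹ mod 13: 97×11 ≡ 1 (mod 13), so 97⁻¹ ≡ 11.
k = 85 + 97×((11 − 85)×11 mod 13) = 85 + 97×5 = 570.
Check: 570 mod 97 = 85, 570 mod 13 = 11. ✓

570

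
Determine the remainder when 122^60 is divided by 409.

Using repeated squaring:
60 in binary is 111100, i.e. 60 = 32 + 16 + 8 + 4.
122^1 ≡ 122 (mod 409)
122^2 ≡ 122^2 = 14884 ≡ 160 (mod 409)
122^4 ≡ 160^2 = 25600 ≡ 242 (mod 409)
122^8 ≡ 242^2 = 58564 ≡ 77 (mod 409)
122^16 ≡ 77^2 = 5929 ≡ 203 (mod 409)
122^32 ≡ 203^2 = 41209 ≡ 309 (mod 409)
122^60 = 122^32 · 122^16 · 122^8 · 122^4 ≡ 309 · 203 · 77 · 242 (mod 409).
Accumulate the product:
309 · 203 = 62727 ≡ 150
150 · 77 = 11550 ≡ 98
98 · 242 = 23716 ≡ 403

403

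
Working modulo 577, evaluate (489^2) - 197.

(489)^2 ≡ 243 (mod 577)
243 - 197 = 46

46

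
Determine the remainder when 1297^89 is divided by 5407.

89 in binary is 1011001, i.e. 89 = 64 + 16 + 8 + 1.
1297^1 ≡ 1297 (mod 5407)
1297^2 ≡ 1297^2 = 1682209 ≡ 632 (mod 5407)
1297^4 ≡ 632^2 = 399424 ≡ 4713 (mod 5407)
1297^8 ≡ 4713^2 = 22212369 ≡ 413 (mod 5407)
1297^16 ≡ 413^2 = 170569 ≡ 2952 (mod 5407)
1297^32 ≡ 2952^2 = 8714304 ≡ 3627 (mod 5407)
1297^64 ≡ 3627^2 = 13155129 ≡ 5305 (mod 5407)
1297^89 = 1297^64 · 1297^16 · 1297^8 · 1297^1 ≡ 5305 · 2952 · 413 · 1297 (mod 5407).
Accumulate the product:
5305 · 2952 = 15660360 ≡ 1688
1688 · 413 = 697144 ≡ 5048
5048 · 1297 = 6547256 ≡ 4786

4786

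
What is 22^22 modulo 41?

8

22 in binary is 10110, i.e. 22 = 16 + 4 + 2.
22^1 ≡ 22 (mod 41)
22^2 ≡ 22^2 = 484 ≡ 33 (mod 41)
22^4 ≡ 33^2 = 1089 ≡ 23 (mod 41)
22^8 ≡ 23^2 = 529 ≡ 37 (mod 41)
22^16 ≡ 37^2 = 1369 ≡ 16 (mod 41)
22^22 = 22^16 × 22^4 × 22^2 ≡ 16 × 23 × 33 (mod 41).
Accumulate the product:
16 × 23 = 368 ≡ 40
40 × 33 = 1320 ≡ 8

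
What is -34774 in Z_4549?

-34774 = -8*4549 + 1618, so -34774 ≡ 1618 (mod 4549).

1618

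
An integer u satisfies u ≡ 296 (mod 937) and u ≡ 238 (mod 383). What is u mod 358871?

186759

937⁻¹ mod 383: 937×56 ≡ 1 (mod 383), so 937⁻¹ ≡ 56.
u = 296 + 937×((238 − 296)×56 mod 383) = 296 + 937×199 = 186759.
Check: 186759 mod 937 = 296, 186759 mod 383 = 238. ✓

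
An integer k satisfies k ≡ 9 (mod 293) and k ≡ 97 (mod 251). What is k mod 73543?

7627

293⁻¹ mod 251: 293×6 ≡ 1 (mod 251), so 293⁻¹ ≡ 6.
k = 9 + 293×((97 − 9)×6 mod 251) = 9 + 293×26 = 7627.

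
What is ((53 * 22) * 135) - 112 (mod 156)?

50

53 * 22 = 1166 ≡ 74 (mod 156)
74 * 135 = 9990 ≡ 6 (mod 156)
6 - 112 = -106 ≡ 50 (mod 156)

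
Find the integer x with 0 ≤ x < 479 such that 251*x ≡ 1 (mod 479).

250

By the extended Euclidean algorithm:
479 = 1*251 + 228
251 = 1*228 + 23
228 = 9*23 + 21
23 = 1*21 + 2
21 = 10*2 + 1
2 = 2*1 + 0
gcd(251, 479) = 1, so the inverse exists.
Bézout: 1 = 120*479 − 229*251.
So 251⁻¹ ≡ −229 ≡ 250 (mod 479).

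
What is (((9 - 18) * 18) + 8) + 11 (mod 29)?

2

9 - 18 = -9 ≡ 20 (mod 29)
20 * 18 = 360 ≡ 12 (mod 29)
12 + 8 = 20
20 + 11 = 31 ≡ 2 (mod 29)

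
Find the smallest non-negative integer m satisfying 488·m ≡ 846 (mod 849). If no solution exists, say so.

381

gcd(488, 849) = 1, so a unique solution mod 849 exists.
488⁻¹ ≡ 722 (mod 849).
m ≡ 722·846 ≡ 381 (mod 849).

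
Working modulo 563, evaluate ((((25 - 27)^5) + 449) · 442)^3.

265

25 - 27 = -2 ≡ 561 (mod 563)
(561)^5 ≡ 531 (mod 563)
531 + 449 = 980 ≡ 417 (mod 563)
417 · 442 = 184314 ≡ 213 (mod 563)
(213)^3 ≡ 265 (mod 563)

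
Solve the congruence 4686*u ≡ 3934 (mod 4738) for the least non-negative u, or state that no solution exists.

gcd(4686, 4738) = 2, and 2 | 3934, so solutions exist.
Divide through by 2: 2343*u ≡ 1967 (mod 2369).
2343⁻¹ ≡ 820 (mod 2369).
u ≡ 820*1967 ≡ 2020 (mod 2369).
The smallest non-negative solution is u = 2020.

2020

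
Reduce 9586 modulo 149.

50

9586 = 64*149 + 50, so 9586 ≡ 50 (mod 149).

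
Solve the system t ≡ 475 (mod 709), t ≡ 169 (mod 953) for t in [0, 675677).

709⁻¹ mod 953: 709*207 ≡ 1 (mod 953), so 709⁻¹ ≡ 207.
t = 475 + 709*((169 − 475)*207 mod 953) = 475 + 709*509 = 361356.
Check: 361356 mod 709 = 475, 361356 mod 953 = 169. ✓

361356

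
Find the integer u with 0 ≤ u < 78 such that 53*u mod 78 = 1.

78 = 1*53 + 25
53 = 2*25 + 3
25 = 8*3 + 1
3 = 3*1 + 0
gcd(53, 78) = 1, so the inverse exists.
Bézout: 1 = 17*78 − 25*53.
So 53⁻¹ ≡ −25 ≡ 53 (mod 78).

53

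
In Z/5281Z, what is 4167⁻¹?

By the extended Euclidean algorithm:
5281 = 1·4167 + 1114
4167 = 3·1114 + 825
1114 = 1·825 + 289
825 = 2·289 + 247
289 = 1·247 + 42
247 = 5·42 + 37
42 = 1·37 + 5
37 = 7·5 + 2
5 = 2·2 + 1
2 = 2·1 + 0
gcd(4167, 5281) = 1, so the inverse exists.
Back-substitute for 1:
1 = 1·5 − 2·2
  = −2·37 + 15·5
  = 15·42 − 17·37
  = −17·247 + 100·42
  = 100·289 − 117·247
  = −117·825 + 334·289
  = 334·1114 − 451·825
  = −451·4167 + 1687·1114
  = 1687·5281 − 2138·4167
So 4167⁻¹ ≡ −2138 ≡ 3143 (mod 5281).

3143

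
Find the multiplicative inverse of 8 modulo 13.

5

Run the extended Euclidean algorithm:
13 = 1×8 + 5
8 = 1×5 + 3
5 = 1×3 + 2
3 = 1×2 + 1
2 = 2×1 + 0
gcd(8, 13) = 1, so the inverse exists.
Back-substitute for 1:
1 = 1×3 − 1×2
  = −1×5 + 2×3
  = 2×8 − 3×5
  = −3×13 + 5×8
So 8⁻¹ ≡ 5 (mod 13).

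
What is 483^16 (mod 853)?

823

483^1 ≡ 483 (mod 853)
483^2 ≡ 483^2 = 233289 ≡ 420 (mod 853)
483^4 ≡ 420^2 = 176400 ≡ 682 (mod 853)
483^8 ≡ 682^2 = 465124 ≡ 239 (mod 853)
483^16 ≡ 239^2 = 57121 ≡ 823 (mod 853)
So 483^16 ≡ 823 (mod 853).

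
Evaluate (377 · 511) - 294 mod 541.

377 · 511 = 192647 ≡ 51 (mod 541)
51 - 294 = -243 ≡ 298 (mod 541)

298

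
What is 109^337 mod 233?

100

337 in binary is 101010001, i.e. 337 = 256 + 64 + 16 + 1.
109^1 ≡ 109 (mod 233)
109^2 ≡ 109^2 = 11881 ≡ 231 (mod 233)
109^4 ≡ 231^2 = 53361 ≡ 4 (mod 233)
109^8 ≡ 4^2 = 16 (mod 233)
109^16 ≡ 16^2 = 256 ≡ 23 (mod 233)
109^32 ≡ 23^2 = 529 ≡ 63 (mod 233)
109^64 ≡ 63^2 = 3969 ≡ 8 (mod 233)
109^128 ≡ 8^2 = 64 (mod 233)
109^256 ≡ 64^2 = 4096 ≡ 135 (mod 233)
109^337 = 109^256 × 109^64 × 109^16 × 109^1 ≡ 135 × 8 × 23 × 109 (mod 233).
Accumulate the product:
135 × 8 = 1080 ≡ 148
148 × 23 = 3404 ≡ 142
142 × 109 = 15478 ≡ 100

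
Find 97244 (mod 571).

97244 = 170*571 + 174, so 97244 ≡ 174 (mod 571).

174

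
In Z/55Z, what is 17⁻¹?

13

Run the extended Euclidean algorithm:
55 = 3×17 + 4
17 = 4×4 + 1
4 = 4×1 + 0
gcd(17, 55) = 1, so the inverse exists.
Back-substitute for 1:
1 = 1×17 − 4×4
  = −4×55 + 13×17
So 17⁻¹ ≡ 13 (mod 55).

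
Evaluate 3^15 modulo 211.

Using repeated squaring:
15 in binary is 1111, i.e. 15 = 8 + 4 + 2 + 1.
3^1 ≡ 3 (mod 211)
3^2 ≡ 3^2 = 9 (mod 211)
3^4 ≡ 9^2 = 81 (mod 211)
3^8 ≡ 81^2 = 6561 ≡ 20 (mod 211)
3^15 = 3^8 × 3^4 × 3^2 × 3^1 ≡ 20 × 81 × 9 × 3 (mod 211).
Accumulate the product:
20 × 81 = 1620 ≡ 143
143 × 9 = 1287 ≡ 21
21 × 3 = 63

63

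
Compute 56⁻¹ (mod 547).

547 = 9×56 + 43
56 = 1×43 + 13
43 = 3×13 + 4
13 = 3×4 + 1
4 = 4×1 + 0
gcd(56, 547) = 1, so the inverse exists.
Back-substitute for 1:
1 = 1×13 − 3×4
  = −3×43 + 10×13
  = 10×56 − 13×43
  = −13×547 + 127×56
So 56⁻¹ ≡ 127 (mod 547).

127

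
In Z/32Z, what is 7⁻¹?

23

Run the extended Euclidean algorithm:
32 = 4×7 + 4
7 = 1×4 + 3
4 = 1×3 + 1
3 = 3×1 + 0
gcd(7, 32) = 1, so the inverse exists.
Bézout: 1 = 2×32 − 9×7.
So 7⁻¹ ≡ −9 ≡ 23 (mod 32).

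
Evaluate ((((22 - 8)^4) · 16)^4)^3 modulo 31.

4

22 - 8 = 14
(14)^4 ≡ 7 (mod 31)
7 · 16 = 112 ≡ 19 (mod 31)
(19)^4 ≡ 28 (mod 31)
(28)^3 ≡ 4 (mod 31)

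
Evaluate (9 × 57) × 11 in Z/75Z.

9 × 57 = 513 ≡ 63 (mod 75)
63 × 11 = 693 ≡ 18 (mod 75)

18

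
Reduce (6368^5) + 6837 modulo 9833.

7297

(6368)^5 ≡ 460 (mod 9833)
460 + 6837 = 7297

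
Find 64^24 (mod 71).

16

Compute successive squares:
64^1 ≡ 64 (mod 71)
64^2 ≡ 64^2 = 4096 ≡ 49 (mod 71)
64^4 ≡ 49^2 = 2401 ≡ 58 (mod 71)
64^8 ≡ 58^2 = 3364 ≡ 27 (mod 71)
64^16 ≡ 27^2 = 729 ≡ 19 (mod 71)
64^24 = 64^16 * 64^8 ≡ 19 * 27 (mod 71).
19 * 27 = 513 ≡ 16 (mod 71).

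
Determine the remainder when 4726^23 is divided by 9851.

7804

Using repeated squaring:
23 in binary is 10111, i.e. 23 = 16 + 4 + 2 + 1.
4726^1 ≡ 4726 (mod 9851)
4726^2 ≡ 4726^2 = 22335076 ≡ 2859 (mod 9851)
4726^4 ≡ 2859^2 = 8173881 ≡ 7402 (mod 9851)
4726^8 ≡ 7402^2 = 54789604 ≡ 8193 (mod 9851)
4726^16 ≡ 8193^2 = 67125249 ≡ 535 (mod 9851)
4726^23 = 4726^16 * 4726^4 * 4726^2 * 4726^1 ≡ 535 * 7402 * 2859 * 4726 (mod 9851).
Accumulate the product:
535 * 7402 = 3960070 ≡ 9819
9819 * 2859 = 28072521 ≡ 7022
7022 * 4726 = 33185972 ≡ 7804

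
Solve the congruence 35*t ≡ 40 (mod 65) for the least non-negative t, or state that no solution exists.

gcd(35, 65) = 5, and 5 | 40, so solutions exist.
Divide through by 5: 7*t ≡ 8 (mod 13).
7⁻¹ ≡ 2 (mod 13).
t ≡ 2*8 ≡ 3 (mod 13).
The smallest non-negative solution is t = 3.

3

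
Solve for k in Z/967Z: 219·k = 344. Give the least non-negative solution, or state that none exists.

gcd(219, 967) = 1, so a unique solution mod 967 exists.
219⁻¹ ≡ 340 (mod 967).
k ≡ 340·344 ≡ 920 (mod 967).

920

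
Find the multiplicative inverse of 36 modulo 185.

36

185 = 5*36 + 5
36 = 7*5 + 1
5 = 5*1 + 0
gcd(36, 185) = 1, so the inverse exists.
Bézout: 1 = −7*185 + 36*36.
So 36⁻¹ ≡ 36 (mod 185).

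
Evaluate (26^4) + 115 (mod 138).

35

(26)^4 ≡ 58 (mod 138)
58 + 115 = 173 ≡ 35 (mod 138)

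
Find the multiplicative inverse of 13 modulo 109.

By the extended Euclidean algorithm:
109 = 8·13 + 5
13 = 2·5 + 3
5 = 1·3 + 2
3 = 1·2 + 1
2 = 2·1 + 0
gcd(13, 109) = 1, so the inverse exists.
Bézout: 1 = −5·109 + 42·13.
So 13⁻¹ ≡ 42 (mod 109).

42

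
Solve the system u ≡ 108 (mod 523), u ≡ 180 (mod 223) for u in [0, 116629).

14229

523⁻¹ mod 223: 523×84 ≡ 1 (mod 223), so 523⁻¹ ≡ 84.
u = 108 + 523×((180 − 108)×84 mod 223) = 108 + 523×27 = 14229.
Check: 14229 mod 523 = 108, 14229 mod 223 = 180. ✓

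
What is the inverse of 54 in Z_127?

Apply the Euclidean algorithm and back-substitute:
127 = 2·54 + 19
54 = 2·19 + 16
19 = 1·16 + 3
16 = 5·3 + 1
3 = 3·1 + 0
gcd(54, 127) = 1, so the inverse exists.
Bézout: 1 = −17·127 + 40·54.
So 54⁻¹ ≡ 40 (mod 127).

40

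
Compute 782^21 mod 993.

80

21 in binary is 10101, i.e. 21 = 16 + 4 + 1.
782^1 ≡ 782 (mod 993)
782^2 ≡ 782^2 = 611524 ≡ 829 (mod 993)
782^4 ≡ 829^2 = 687241 ≡ 85 (mod 993)
782^8 ≡ 85^2 = 7225 ≡ 274 (mod 993)
782^16 ≡ 274^2 = 75076 ≡ 601 (mod 993)
782^21 = 782^16 × 782^4 × 782^1 ≡ 601 × 85 × 782 (mod 993).
Accumulate the product:
601 × 85 = 51085 ≡ 442
442 × 782 = 345644 ≡ 80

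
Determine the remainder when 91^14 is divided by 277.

Using repeated squaring:
14 in binary is 1110, i.e. 14 = 8 + 4 + 2.
91^1 ≡ 91 (mod 277)
91^2 ≡ 91^2 = 8281 ≡ 248 (mod 277)
91^4 ≡ 248^2 = 61504 ≡ 10 (mod 277)
91^8 ≡ 10^2 = 100 (mod 277)
91^14 = 91^8 * 91^4 * 91^2 ≡ 100 * 10 * 248 (mod 277).
Accumulate the product:
100 * 10 = 1000 ≡ 169
169 * 248 = 41912 ≡ 85

85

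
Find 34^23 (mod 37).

34^1 ≡ 34 (mod 37)
34^2 ≡ 34^2 = 1156 ≡ 9 (mod 37)
34^4 ≡ 9^2 = 81 ≡ 7 (mod 37)
34^8 ≡ 7^2 = 49 ≡ 12 (mod 37)
34^16 ≡ 12^2 = 144 ≡ 33 (mod 37)
34^23 = 34^16 · 34^4 · 34^2 · 34^1 ≡ 33 · 7 · 9 · 34 (mod 37).
Accumulate the product:
33 · 7 = 231 ≡ 9
9 · 9 = 81 ≡ 7
7 · 34 = 238 ≡ 16

16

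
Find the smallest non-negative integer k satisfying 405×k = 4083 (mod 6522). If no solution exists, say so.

1395

gcd(405, 6522) = 3, and 3 | 4083, so solutions exist.
Divide through by 3: 135×k mod 2174 = 1361.
135⁻¹ ≡ 1707 (mod 2174).
k ≡ 1707×1361 ≡ 1395 (mod 2174).
The smallest non-negative solution is k = 1395.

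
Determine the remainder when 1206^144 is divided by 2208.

Using repeated squaring:
144 in binary is 10010000, i.e. 144 = 128 + 16.
1206^1 ≡ 1206 (mod 2208)
1206^2 ≡ 1206^2 = 1454436 ≡ 1572 (mod 2208)
1206^4 ≡ 1572^2 = 2471184 ≡ 432 (mod 2208)
1206^8 ≡ 432^2 = 186624 ≡ 1152 (mod 2208)
1206^16 ≡ 1152^2 = 1327104 ≡ 96 (mod 2208)
1206^32 ≡ 96^2 = 9216 ≡ 384 (mod 2208)
1206^64 ≡ 384^2 = 147456 ≡ 1728 (mod 2208)
1206^128 ≡ 1728^2 = 2985984 ≡ 768 (mod 2208)
1206^144 = 1206^128 * 1206^16 ≡ 768 * 96 (mod 2208).
768 * 96 = 73728 ≡ 864 (mod 2208).

864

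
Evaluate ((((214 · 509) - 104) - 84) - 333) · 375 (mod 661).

214 · 509 = 108926 ≡ 522 (mod 661)
522 - 104 = 418
418 - 84 = 334
334 - 333 = 1
1 · 375 = 375

375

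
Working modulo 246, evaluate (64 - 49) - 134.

127

64 - 49 = 15
15 - 134 = -119 ≡ 127 (mod 246)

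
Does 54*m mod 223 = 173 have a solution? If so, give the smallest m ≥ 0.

gcd(54, 223) = 1, so a unique solution mod 223 exists.
54⁻¹ ≡ 95 (mod 223).
m ≡ 95*173 ≡ 156 (mod 223).

156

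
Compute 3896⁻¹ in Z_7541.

6850

Run the extended Euclidean algorithm:
7541 = 1*3896 + 3645
3896 = 1*3645 + 251
3645 = 14*251 + 131
251 = 1*131 + 120
131 = 1*120 + 11
120 = 10*11 + 10
11 = 1*10 + 1
10 = 10*1 + 0
gcd(3896, 7541) = 1, so the inverse exists.
Bézout: 1 = 357*7541 − 691*3896.
So 3896⁻¹ ≡ −691 ≡ 6850 (mod 7541).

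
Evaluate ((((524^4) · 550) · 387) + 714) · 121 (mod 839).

151

(524)^4 ≡ 228 (mod 839)
228 · 550 = 125400 ≡ 389 (mod 839)
389 · 387 = 150543 ≡ 362 (mod 839)
362 + 714 = 1076 ≡ 237 (mod 839)
237 · 121 = 28677 ≡ 151 (mod 839)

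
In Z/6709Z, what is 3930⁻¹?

6062

Run the extended Euclidean algorithm:
6709 = 1·3930 + 2779
3930 = 1·2779 + 1151
2779 = 2·1151 + 477
1151 = 2·477 + 197
477 = 2·197 + 83
197 = 2·83 + 31
83 = 2·31 + 21
31 = 1·21 + 10
21 = 2·10 + 1
10 = 10·1 + 0
gcd(3930, 6709) = 1, so the inverse exists.
Bézout: 1 = 379·6709 − 647·3930.
So 3930⁻¹ ≡ −647 ≡ 6062 (mod 6709).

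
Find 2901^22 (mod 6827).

5824

Using repeated squaring:
22 in binary is 10110, i.e. 22 = 16 + 4 + 2.
2901^1 ≡ 2901 (mod 6827)
2901^2 ≡ 2901^2 = 8415801 ≡ 4937 (mod 6827)
2901^4 ≡ 4937^2 = 24373969 ≡ 1579 (mod 6827)
2901^8 ≡ 1579^2 = 2493241 ≡ 1386 (mod 6827)
2901^16 ≡ 1386^2 = 1920996 ≡ 2609 (mod 6827)
2901^22 = 2901^16 · 2901^4 · 2901^2 ≡ 2609 · 1579 · 4937 (mod 6827).
Accumulate the product:
2609 · 1579 = 4119611 ≡ 2930
2930 · 4937 = 14465410 ≡ 5824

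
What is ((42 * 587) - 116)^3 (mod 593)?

42 * 587 = 24654 ≡ 341 (mod 593)
341 - 116 = 225
(225)^3 ≡ 281 (mod 593)

281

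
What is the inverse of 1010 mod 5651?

4974

By the extended Euclidean algorithm:
5651 = 5*1010 + 601
1010 = 1*601 + 409
601 = 1*409 + 192
409 = 2*192 + 25
192 = 7*25 + 17
25 = 1*17 + 8
17 = 2*8 + 1
8 = 8*1 + 0
gcd(1010, 5651) = 1, so the inverse exists.
Back-substitute for 1:
1 = 1*17 − 2*8
  = −2*25 + 3*17
  = 3*192 − 23*25
  = −23*409 + 49*192
  = 49*601 − 72*409
  = −72*1010 + 121*601
  = 121*5651 − 677*1010
So 1010⁻¹ ≡ −677 ≡ 4974 (mod 5651).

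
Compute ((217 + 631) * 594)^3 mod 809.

217 + 631 = 848 ≡ 39 (mod 809)
39 * 594 = 23166 ≡ 514 (mod 809)
(514)^3 ≡ 431 (mod 809)

431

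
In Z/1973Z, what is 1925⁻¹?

1192

Apply the Euclidean algorithm and back-substitute:
1973 = 1·1925 + 48
1925 = 40·48 + 5
48 = 9·5 + 3
5 = 1·3 + 2
3 = 1·2 + 1
2 = 2·1 + 0
gcd(1925, 1973) = 1, so the inverse exists.
Back-substitute for 1:
1 = 1·3 − 1·2
  = −1·5 + 2·3
  = 2·48 − 19·5
  = −19·1925 + 762·48
  = 762·1973 − 781·1925
So 1925⁻¹ ≡ −781 ≡ 1192 (mod 1973).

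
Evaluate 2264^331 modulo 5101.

1188

Using repeated squaring:
2264^1 ≡ 2264 (mod 5101)
2264^2 ≡ 2264^2 = 5125696 ≡ 4292 (mod 5101)
2264^4 ≡ 4292^2 = 18421264 ≡ 1553 (mod 5101)
2264^8 ≡ 1553^2 = 2411809 ≡ 4137 (mod 5101)
2264^16 ≡ 4137^2 = 17114769 ≡ 914 (mod 5101)
2264^32 ≡ 914^2 = 835396 ≡ 3933 (mod 5101)
2264^64 ≡ 3933^2 = 15468489 ≡ 2257 (mod 5101)
2264^128 ≡ 2257^2 = 5094049 ≡ 3251 (mod 5101)
2264^256 ≡ 3251^2 = 10569001 ≡ 4830 (mod 5101)
2264^331 = 2264^256 · 2264^64 · 2264^8 · 2264^2 · 2264^1 ≡ 4830 · 2257 · 4137 · 4292 · 2264 (mod 5101).
Accumulate the product:
4830 · 2257 = 10901310 ≡ 473
473 · 4137 = 1956801 ≡ 3118
3118 · 4292 = 13382456 ≡ 2533
2533 · 2264 = 5734712 ≡ 1188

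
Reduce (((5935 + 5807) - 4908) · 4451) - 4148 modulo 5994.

430

5935 + 5807 = 11742 ≡ 5748 (mod 5994)
5748 - 4908 = 840
840 · 4451 = 3738840 ≡ 4578 (mod 5994)
4578 - 4148 = 430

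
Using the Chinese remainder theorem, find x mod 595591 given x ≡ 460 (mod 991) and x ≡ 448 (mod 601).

991⁻¹ mod 601: 991*507 ≡ 1 (mod 601), so 991⁻¹ ≡ 507.
x = 460 + 991*((448 − 460)*507 mod 601) = 460 + 991*527 = 522717.
Check: 522717 mod 991 = 460, 522717 mod 601 = 448. ✓

522717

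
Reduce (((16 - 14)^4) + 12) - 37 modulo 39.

30

16 - 14 = 2
(2)^4 ≡ 16 (mod 39)
16 + 12 = 28
28 - 37 = -9 ≡ 30 (mod 39)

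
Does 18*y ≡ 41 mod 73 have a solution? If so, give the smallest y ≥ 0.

gcd(18, 73) = 1, so a unique solution mod 73 exists.
18⁻¹ ≡ 69 (mod 73).
y ≡ 69*41 ≡ 55 (mod 73).

55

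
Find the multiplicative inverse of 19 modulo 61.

61 = 3·19 + 4
19 = 4·4 + 3
4 = 1·3 + 1
3 = 3·1 + 0
gcd(19, 61) = 1, so the inverse exists.
Back-substitute for 1:
1 = 1·4 − 1·3
  = −1·19 + 5·4
  = 5·61 − 16·19
So 19⁻¹ ≡ −16 ≡ 45 (mod 61).

45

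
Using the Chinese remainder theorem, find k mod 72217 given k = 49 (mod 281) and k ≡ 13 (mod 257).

35736

281⁻¹ mod 257: 281×75 ≡ 1 (mod 257), so 281⁻¹ ≡ 75.
k = 49 + 281×((13 − 49)×75 mod 257) = 49 + 281×127 = 35736.
Check: 35736 mod 281 = 49, 35736 mod 257 = 13. ✓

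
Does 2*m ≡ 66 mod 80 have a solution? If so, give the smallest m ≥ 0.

33

gcd(2, 80) = 2, and 2 | 66, so solutions exist.
Divide through by 2: 1*m ≡ 33 (mod 40).
1⁻¹ ≡ 1 (mod 40).
m ≡ 1*33 ≡ 33 (mod 40).
The smallest non-negative solution is m = 33.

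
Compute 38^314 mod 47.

25

By square-and-multiply:
314 in binary is 100111010, i.e. 314 = 256 + 32 + 16 + 8 + 2.
38^1 ≡ 38 (mod 47)
38^2 ≡ 38^2 = 1444 ≡ 34 (mod 47)
38^4 ≡ 34^2 = 1156 ≡ 28 (mod 47)
38^8 ≡ 28^2 = 784 ≡ 32 (mod 47)
38^16 ≡ 32^2 = 1024 ≡ 37 (mod 47)
38^32 ≡ 37^2 = 1369 ≡ 6 (mod 47)
38^64 ≡ 6^2 = 36 (mod 47)
38^128 ≡ 36^2 = 1296 ≡ 27 (mod 47)
38^256 ≡ 27^2 = 729 ≡ 24 (mod 47)
38^314 = 38^256 × 38^32 × 38^16 × 38^8 × 38^2 ≡ 24 × 6 × 37 × 32 × 34 (mod 47).
Accumulate the product:
24 × 6 = 144 ≡ 3
3 × 37 = 111 ≡ 17
17 × 32 = 544 ≡ 27
27 × 34 = 918 ≡ 25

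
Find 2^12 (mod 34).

Using repeated squaring:
2^1 ≡ 2 (mod 34)
2^2 ≡ 2^2 = 4 (mod 34)
2^4 ≡ 4^2 = 16 (mod 34)
2^8 ≡ 16^2 = 256 ≡ 18 (mod 34)
2^12 = 2^8 × 2^4 ≡ 18 × 16 (mod 34).
18 × 16 = 288 ≡ 16 (mod 34).

16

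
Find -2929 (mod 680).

-2929 = -5*680 + 471, so -2929 ≡ 471 (mod 680).

471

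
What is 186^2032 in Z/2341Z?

2016

Compute successive squares:
2032 in binary is 11111110000, i.e. 2032 = 1024 + 512 + 256 + 128 + 64 + 32 + 16.
186^1 ≡ 186 (mod 2341)
186^2 ≡ 186^2 = 34596 ≡ 1822 (mod 2341)
186^4 ≡ 1822^2 = 3319684 ≡ 146 (mod 2341)
186^8 ≡ 146^2 = 21316 ≡ 247 (mod 2341)
186^16 ≡ 247^2 = 61009 ≡ 143 (mod 2341)
186^32 ≡ 143^2 = 20449 ≡ 1721 (mod 2341)
186^64 ≡ 1721^2 = 2961841 ≡ 476 (mod 2341)
186^128 ≡ 476^2 = 226576 ≡ 1840 (mod 2341)
186^256 ≡ 1840^2 = 3385600 ≡ 514 (mod 2341)
186^512 ≡ 514^2 = 264196 ≡ 2004 (mod 2341)
186^1024 ≡ 2004^2 = 4016016 ≡ 1201 (mod 2341)
186^2032 = 186^1024 × 186^512 × 186^256 × 186^128 × 186^64 × 186^32 × 186^16 ≡ 1201 × 2004 × 514 × 1840 × 476 × 1721 × 143 (mod 2341).
Accumulate the product:
1201 × 2004 = 2406804 ≡ 256
256 × 514 = 131584 ≡ 488
488 × 1840 = 897920 ≡ 1317
1317 × 476 = 626892 ≡ 1845
1845 × 1721 = 3175245 ≡ 849
849 × 143 = 121407 ≡ 2016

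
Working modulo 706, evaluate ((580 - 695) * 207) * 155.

580 - 695 = -115 ≡ 591 (mod 706)
591 * 207 = 122337 ≡ 199 (mod 706)
199 * 155 = 30845 ≡ 487 (mod 706)

487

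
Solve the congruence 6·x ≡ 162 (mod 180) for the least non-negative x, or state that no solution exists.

27

gcd(6, 180) = 6, and 6 | 162, so solutions exist.
Divide through by 6: 1·x = 27 (mod 30).
1⁻¹ ≡ 1 (mod 30).
x ≡ 1·27 ≡ 27 (mod 30).
The smallest non-negative solution is x = 27.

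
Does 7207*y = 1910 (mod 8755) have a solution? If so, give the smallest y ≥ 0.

gcd(7207, 8755) = 1, so a unique solution mod 8755 exists.
7207⁻¹ ≡ 3433 (mod 8755).
y ≡ 3433*1910 ≡ 8290 (mod 8755).

8290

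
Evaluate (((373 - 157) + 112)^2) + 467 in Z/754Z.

373 - 157 = 216
216 + 112 = 328
(328)^2 ≡ 516 (mod 754)
516 + 467 = 983 ≡ 229 (mod 754)

229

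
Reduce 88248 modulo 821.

401

88248 = 107*821 + 401, so 88248 ≡ 401 (mod 821).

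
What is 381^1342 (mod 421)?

1342 in binary is 10100111110, i.e. 1342 = 1024 + 256 + 32 + 16 + 8 + 4 + 2.
381^1 ≡ 381 (mod 421)
381^2 ≡ 381^2 = 145161 ≡ 337 (mod 421)
381^4 ≡ 337^2 = 113569 ≡ 320 (mod 421)
381^8 ≡ 320^2 = 102400 ≡ 97 (mod 421)
381^16 ≡ 97^2 = 9409 ≡ 147 (mod 421)
381^32 ≡ 147^2 = 21609 ≡ 138 (mod 421)
381^64 ≡ 138^2 = 19044 ≡ 99 (mod 421)
381^128 ≡ 99^2 = 9801 ≡ 118 (mod 421)
381^256 ≡ 118^2 = 13924 ≡ 31 (mod 421)
381^512 ≡ 31^2 = 961 ≡ 119 (mod 421)
381^1024 ≡ 119^2 = 14161 ≡ 268 (mod 421)
381^1342 = 381^1024 * 381^256 * 381^32 * 381^16 * 381^8 * 381^4 * 381^2 ≡ 268 * 31 * 138 * 147 * 97 * 320 * 337 (mod 421).
Accumulate the product:
268 * 31 = 8308 ≡ 309
309 * 138 = 42642 ≡ 121
121 * 147 = 17787 ≡ 105
105 * 97 = 10185 ≡ 81
81 * 320 = 25920 ≡ 239
239 * 337 = 80543 ≡ 132

132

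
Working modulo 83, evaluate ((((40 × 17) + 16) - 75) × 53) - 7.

38

40 × 17 = 680 ≡ 16 (mod 83)
16 + 16 = 32
32 - 75 = -43 ≡ 40 (mod 83)
40 × 53 = 2120 ≡ 45 (mod 83)
45 - 7 = 38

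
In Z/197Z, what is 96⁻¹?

39

197 = 2×96 + 5
96 = 19×5 + 1
5 = 5×1 + 0
gcd(96, 197) = 1, so the inverse exists.
Bézout: 1 = −19×197 + 39×96.
So 96⁻¹ ≡ 39 (mod 197).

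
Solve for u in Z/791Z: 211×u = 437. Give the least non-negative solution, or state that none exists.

gcd(211, 791) = 1, so a unique solution mod 791 exists.
211⁻¹ ≡ 15 (mod 791).
u ≡ 15×437 ≡ 227 (mod 791).

227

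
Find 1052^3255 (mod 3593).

Compute successive squares:
3255 in binary is 110010110111, i.e. 3255 = 2048 + 1024 + 128 + 32 + 16 + 4 + 2 + 1.
1052^1 ≡ 1052 (mod 3593)
1052^2 ≡ 1052^2 = 1106704 ≡ 60 (mod 3593)
1052^4 ≡ 60^2 = 3600 ≡ 7 (mod 3593)
1052^8 ≡ 7^2 = 49 (mod 3593)
1052^16 ≡ 49^2 = 2401 (mod 3593)
1052^32 ≡ 2401^2 = 5764801 ≡ 1629 (mod 3593)
1052^64 ≡ 1629^2 = 2653641 ≡ 2007 (mod 3593)
1052^128 ≡ 2007^2 = 4028049 ≡ 296 (mod 3593)
1052^256 ≡ 296^2 = 87616 ≡ 1384 (mod 3593)
1052^512 ≡ 1384^2 = 1915456 ≡ 387 (mod 3593)
1052^1024 ≡ 387^2 = 149769 ≡ 2456 (mod 3593)
1052^2048 ≡ 2456^2 = 6031936 ≡ 2882 (mod 3593)
1052^3255 = 1052^2048 * 1052^1024 * 1052^128 * 1052^32 * 1052^16 * 1052^4 * 1052^2 * 1052^1 ≡ 2882 * 2456 * 296 * 1629 * 2401 * 7 * 60 * 1052 (mod 3593).
Accumulate the product:
2882 * 2456 = 7078192 ≡ 3575
3575 * 296 = 1058200 ≡ 1858
1858 * 1629 = 3026682 ≡ 1376
1376 * 2401 = 3303776 ≡ 1809
1809 * 7 = 12663 ≡ 1884
1884 * 60 = 113040 ≡ 1657
1657 * 1052 = 1743164 ≡ 559

559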